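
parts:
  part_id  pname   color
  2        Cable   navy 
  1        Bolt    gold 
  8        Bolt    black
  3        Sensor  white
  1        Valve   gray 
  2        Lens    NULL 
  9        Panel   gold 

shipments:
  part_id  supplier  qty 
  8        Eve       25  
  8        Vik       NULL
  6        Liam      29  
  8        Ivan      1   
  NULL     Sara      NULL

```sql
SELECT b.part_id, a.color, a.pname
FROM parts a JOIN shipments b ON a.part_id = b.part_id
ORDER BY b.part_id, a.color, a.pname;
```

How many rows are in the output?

3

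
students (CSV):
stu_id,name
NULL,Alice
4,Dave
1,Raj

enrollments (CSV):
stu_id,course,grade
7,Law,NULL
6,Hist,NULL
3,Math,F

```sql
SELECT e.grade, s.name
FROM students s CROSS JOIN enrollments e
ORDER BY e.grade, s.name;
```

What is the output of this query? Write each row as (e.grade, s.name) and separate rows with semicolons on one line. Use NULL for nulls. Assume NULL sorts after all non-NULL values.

CROSS JOIN pairs every row of `students` with every row of `enrollments`: 3 × 3 = 9 rows.
After projecting and ordering:
e.grade | s.name
F | Alice
F | Dave
F | Raj
NULL | Alice
NULL | Alice
NULL | Dave
NULL | Dave
NULL | Raj
NULL | Raj

(F, Alice); (F, Dave); (F, Raj); (NULL, Alice); (NULL, Alice); (NULL, Dave); (NULL, Dave); (NULL, Raj); (NULL, Raj)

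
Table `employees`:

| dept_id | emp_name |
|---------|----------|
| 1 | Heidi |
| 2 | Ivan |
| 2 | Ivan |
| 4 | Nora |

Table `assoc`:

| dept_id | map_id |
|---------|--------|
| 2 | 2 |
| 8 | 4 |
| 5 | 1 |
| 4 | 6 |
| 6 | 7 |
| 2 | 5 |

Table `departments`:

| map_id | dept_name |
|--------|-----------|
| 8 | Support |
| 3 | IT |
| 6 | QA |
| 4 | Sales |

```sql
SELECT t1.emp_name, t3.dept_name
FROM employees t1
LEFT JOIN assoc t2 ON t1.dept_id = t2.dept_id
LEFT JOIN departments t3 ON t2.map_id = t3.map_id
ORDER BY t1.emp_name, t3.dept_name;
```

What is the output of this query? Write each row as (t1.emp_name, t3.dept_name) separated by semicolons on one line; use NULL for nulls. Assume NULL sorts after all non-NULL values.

Step 1 — t1 LEFT JOIN t2 on dept_id → 6 row(s).
Then LEFT JOIN `departments t3` on map_id: each of those 6 rows is kept; rows whose t2.map_id has no match in t3 get NULL for t3's columns.

(Heidi, NULL); (Ivan, NULL); (Ivan, NULL); (Ivan, NULL); (Ivan, NULL); (Nora, QA)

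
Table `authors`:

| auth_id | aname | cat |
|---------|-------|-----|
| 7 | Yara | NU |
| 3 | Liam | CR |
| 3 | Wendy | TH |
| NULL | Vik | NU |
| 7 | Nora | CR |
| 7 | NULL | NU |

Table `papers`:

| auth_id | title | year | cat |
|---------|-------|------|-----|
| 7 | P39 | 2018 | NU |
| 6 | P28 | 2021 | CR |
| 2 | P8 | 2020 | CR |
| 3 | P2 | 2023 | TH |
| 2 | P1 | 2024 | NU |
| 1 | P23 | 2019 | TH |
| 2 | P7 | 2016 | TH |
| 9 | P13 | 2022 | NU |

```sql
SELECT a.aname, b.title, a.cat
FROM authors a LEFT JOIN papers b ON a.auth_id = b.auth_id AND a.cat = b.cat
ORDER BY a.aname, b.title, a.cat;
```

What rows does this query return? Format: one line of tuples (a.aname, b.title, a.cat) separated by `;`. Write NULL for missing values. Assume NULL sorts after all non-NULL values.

LEFT JOIN keeps every row from `authors`; unmatched rows get NULL for `papers`'s columns.
Matching on a.auth_id = b.auth_id AND a.cat = b.cat. A NULL in a compared column never satisfies the condition.
- auth_id=7, cat=NU: 1 matching b row(s), so 1 row(s) emitted.
- auth_id=3, cat=CR: no b row matches, row kept with b columns NULL.
- auth_id=3, cat=TH: 1 matching b row(s), so 1 row(s) emitted.
- auth_id=NULL, cat=NU: no b row matches, row kept with b columns NULL.
- auth_id=7, cat=CR: no b row matches, row kept with b columns NULL.
- auth_id=7, cat=NU: 1 matching b row(s), so 1 row(s) emitted.
After projecting and ordering:
a.aname | b.title | a.cat
Liam | NULL | CR
Nora | NULL | CR
Vik | NULL | NU
Wendy | P2 | TH
Yara | P39 | NU
NULL | P39 | NU

(Liam, NULL, CR); (Nora, NULL, CR); (Vik, NULL, NU); (Wendy, P2, TH); (Yara, P39, NU); (NULL, P39, NU)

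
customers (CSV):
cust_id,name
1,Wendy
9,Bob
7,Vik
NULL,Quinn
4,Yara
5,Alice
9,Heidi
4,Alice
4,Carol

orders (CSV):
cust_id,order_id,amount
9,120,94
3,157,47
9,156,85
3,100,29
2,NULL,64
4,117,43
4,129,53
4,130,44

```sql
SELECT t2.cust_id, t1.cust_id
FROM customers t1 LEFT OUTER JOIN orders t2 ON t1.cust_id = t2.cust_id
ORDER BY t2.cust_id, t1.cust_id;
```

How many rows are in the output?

LEFT JOIN keeps every row from `customers`; unmatched rows get NULL for `orders`'s columns.
Matching on t1.cust_id = t2.cust_id. A NULL in a compared column never satisfies the condition.
Matched pairs: 13; unmatched t1 rows kept: 4.
Total: 13 matched + 4 padded = 17 rows.

17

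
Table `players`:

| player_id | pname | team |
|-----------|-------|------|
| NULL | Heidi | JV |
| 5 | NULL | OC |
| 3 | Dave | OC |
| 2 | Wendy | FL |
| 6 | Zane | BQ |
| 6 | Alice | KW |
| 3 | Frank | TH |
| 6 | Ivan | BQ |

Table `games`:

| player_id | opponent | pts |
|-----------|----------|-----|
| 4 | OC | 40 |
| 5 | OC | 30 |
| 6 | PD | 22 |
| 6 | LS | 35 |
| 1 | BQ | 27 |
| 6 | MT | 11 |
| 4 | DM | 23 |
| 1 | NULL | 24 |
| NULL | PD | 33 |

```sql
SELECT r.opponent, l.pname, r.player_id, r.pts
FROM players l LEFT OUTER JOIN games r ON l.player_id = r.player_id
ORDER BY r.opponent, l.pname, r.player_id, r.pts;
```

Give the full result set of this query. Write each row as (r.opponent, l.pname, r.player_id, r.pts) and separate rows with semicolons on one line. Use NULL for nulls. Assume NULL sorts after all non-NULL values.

LEFT JOIN keeps every row from `players`; unmatched rows get NULL for `games`'s columns.
Matching on l.player_id = r.player_id. A NULL in a compared column never satisfies the condition.
Matched pairs: 10; unmatched l rows kept: 4.

(LS, Alice, 6, 35); (LS, Ivan, 6, 35); (LS, Zane, 6, 35); (MT, Alice, 6, 11); (MT, Ivan, 6, 11); (MT, Zane, 6, 11); (OC, NULL, 5, 30); (PD, Alice, 6, 22); (PD, Ivan, 6, 22); (PD, Zane, 6, 22); (NULL, Dave, NULL, NULL); (NULL, Frank, NULL, NULL); (NULL, Heidi, NULL, NULL); (NULL, Wendy, NULL, NULL)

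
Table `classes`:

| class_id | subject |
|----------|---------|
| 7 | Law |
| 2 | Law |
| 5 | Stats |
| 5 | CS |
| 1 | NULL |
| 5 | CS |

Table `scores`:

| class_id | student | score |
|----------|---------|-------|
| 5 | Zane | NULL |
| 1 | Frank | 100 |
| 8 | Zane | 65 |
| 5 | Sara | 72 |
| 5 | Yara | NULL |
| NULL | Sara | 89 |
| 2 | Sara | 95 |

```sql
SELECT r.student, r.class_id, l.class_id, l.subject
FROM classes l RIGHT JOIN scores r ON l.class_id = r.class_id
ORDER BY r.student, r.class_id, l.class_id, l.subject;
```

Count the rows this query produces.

13

RIGHT JOIN keeps every row from `scores`; unmatched rows get NULL for `classes`'s columns.
Matching on l.class_id = r.class_id. A NULL in a compared column never satisfies the condition.
- class_id=7: no matching r row.
- class_id=2: 1 matching r row(s), so 1 row(s) emitted.
- class_id=5: 3 matching r row(s), so 3 row(s) emitted.
- class_id=5: 3 matching r row(s), so 3 row(s) emitted.
- class_id=1: 1 matching r row(s), so 1 row(s) emitted.
- class_id=5: 3 matching r row(s), so 3 row(s) emitted.
- 2 row(s) from r found no l partner → padded with NULL.
Total: 11 matched + 2 padded = 13 rows.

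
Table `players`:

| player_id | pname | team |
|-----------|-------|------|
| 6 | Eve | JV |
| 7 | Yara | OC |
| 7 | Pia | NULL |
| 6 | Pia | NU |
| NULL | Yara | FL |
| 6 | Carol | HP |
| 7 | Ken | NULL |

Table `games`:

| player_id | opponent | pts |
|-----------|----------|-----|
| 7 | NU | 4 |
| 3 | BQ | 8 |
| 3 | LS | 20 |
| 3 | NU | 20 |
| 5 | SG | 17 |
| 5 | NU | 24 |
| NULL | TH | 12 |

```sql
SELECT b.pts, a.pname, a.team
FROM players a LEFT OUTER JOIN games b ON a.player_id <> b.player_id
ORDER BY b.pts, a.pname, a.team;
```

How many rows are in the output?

LEFT JOIN keeps every row from `players`; unmatched rows get NULL for `games`'s columns.
Matching on a.player_id <> b.player_id. A NULL in a compared column never satisfies the condition.
- a (player_id=6) pairs with 6 row(s) of b.
- a (player_id=7) pairs with 5 row(s) of b.
- a (player_id=7) pairs with 5 row(s) of b.
- a (player_id=6) pairs with 6 row(s) of b.
- a (player_id=NULL) has no partner → padded with NULL.
- a (player_id=6) pairs with 6 row(s) of b.
- a (player_id=7) pairs with 5 row(s) of b.
Total: 33 matched + 1 padded = 34 rows.

34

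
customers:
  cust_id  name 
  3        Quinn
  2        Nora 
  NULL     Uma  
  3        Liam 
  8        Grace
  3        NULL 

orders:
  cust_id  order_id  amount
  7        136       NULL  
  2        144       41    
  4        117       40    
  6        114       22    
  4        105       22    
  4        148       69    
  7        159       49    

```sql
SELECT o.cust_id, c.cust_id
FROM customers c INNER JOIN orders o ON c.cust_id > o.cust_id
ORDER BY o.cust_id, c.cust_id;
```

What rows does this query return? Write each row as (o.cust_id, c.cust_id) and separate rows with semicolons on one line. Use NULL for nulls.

INNER JOIN keeps only pairs where the ON condition holds.
Matching on c.cust_id > o.cust_id. A NULL in a compared column never satisfies the condition.
- c[0] cust_id=3 → 1 match(es) in o → 1 row(s).
- c[1] cust_id=2 → no match; dropped.
- c[2] cust_id=NULL → no match; dropped.
- c[3] cust_id=3 → 1 match(es) in o → 1 row(s).
- c[4] cust_id=8 → 7 match(es) in o → 7 row(s).
- c[5] cust_id=3 → 1 match(es) in o → 1 row(s).
After projecting and ordering:
o.cust_id | c.cust_id
2 | 3
2 | 3
2 | 3
2 | 8
4 | 8
4 | 8
4 | 8
6 | 8
7 | 8
7 | 8

(2, 3); (2, 3); (2, 3); (2, 8); (4, 8); (4, 8); (4, 8); (6, 8); (7, 8); (7, 8)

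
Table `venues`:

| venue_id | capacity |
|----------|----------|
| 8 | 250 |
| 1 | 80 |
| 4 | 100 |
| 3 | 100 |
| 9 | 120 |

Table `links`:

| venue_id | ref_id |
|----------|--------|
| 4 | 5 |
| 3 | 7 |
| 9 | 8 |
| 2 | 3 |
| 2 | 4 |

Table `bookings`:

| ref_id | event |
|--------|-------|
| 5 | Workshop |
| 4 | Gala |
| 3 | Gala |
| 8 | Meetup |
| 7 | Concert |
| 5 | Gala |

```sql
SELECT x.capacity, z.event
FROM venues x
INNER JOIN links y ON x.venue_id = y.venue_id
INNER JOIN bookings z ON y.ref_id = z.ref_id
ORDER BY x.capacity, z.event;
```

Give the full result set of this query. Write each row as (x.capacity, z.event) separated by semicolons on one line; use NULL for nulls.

Step 1 — x INNER JOIN y on venue_id → 3 row(s).
Then INNER JOIN `bookings z` on ref_id: keep only rows whose y.ref_id appears in z.

(100, Concert); (100, Gala); (100, Workshop); (120, Meetup)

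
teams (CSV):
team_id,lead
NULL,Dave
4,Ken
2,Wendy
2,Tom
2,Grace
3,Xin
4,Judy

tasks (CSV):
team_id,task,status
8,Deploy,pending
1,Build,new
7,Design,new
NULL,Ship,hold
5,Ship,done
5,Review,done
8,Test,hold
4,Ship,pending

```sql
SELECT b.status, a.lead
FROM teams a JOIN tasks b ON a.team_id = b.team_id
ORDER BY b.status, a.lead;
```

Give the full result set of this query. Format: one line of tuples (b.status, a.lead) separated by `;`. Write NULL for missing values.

INNER JOIN keeps only pairs where the ON condition holds.
Matching on a.team_id = b.team_id. A NULL in a compared column never satisfies the condition.
- a (team_id=NULL) has no partner → excluded.
- a (team_id=4) pairs with 1 row(s) of b.
- a (team_id=2) has no partner → excluded.
- a (team_id=2) has no partner → excluded.
- a (team_id=2) has no partner → excluded.
- a (team_id=3) has no partner → excluded.
- a (team_id=4) pairs with 1 row(s) of b.
After projecting and ordering:
b.status | a.lead
pending | Judy
pending | Ken

(pending, Judy); (pending, Ken)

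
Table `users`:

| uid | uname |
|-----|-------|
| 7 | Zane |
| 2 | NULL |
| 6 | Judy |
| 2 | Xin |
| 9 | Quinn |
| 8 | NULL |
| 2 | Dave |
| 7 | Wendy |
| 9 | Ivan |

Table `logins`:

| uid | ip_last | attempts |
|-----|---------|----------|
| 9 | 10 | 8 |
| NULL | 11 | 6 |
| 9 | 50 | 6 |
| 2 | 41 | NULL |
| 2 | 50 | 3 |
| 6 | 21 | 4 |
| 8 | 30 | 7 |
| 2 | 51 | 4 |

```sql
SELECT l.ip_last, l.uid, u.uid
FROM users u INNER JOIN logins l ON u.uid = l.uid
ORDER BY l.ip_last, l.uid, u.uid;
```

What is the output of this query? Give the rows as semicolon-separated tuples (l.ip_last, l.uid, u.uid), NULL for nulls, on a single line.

INNER JOIN keeps only pairs where the ON condition holds.
Matching on u.uid = l.uid. A NULL in a compared column never satisfies the condition.
- u[0] uid=7 → no match; dropped.
- u[1] uid=2 → 3 match(es) in l → 3 row(s).
- u[2] uid=6 → 1 match(es) in l → 1 row(s).
- u[3] uid=2 → 3 match(es) in l → 3 row(s).
- u[4] uid=9 → 2 match(es) in l → 2 row(s).
- u[5] uid=8 → 1 match(es) in l → 1 row(s).
- u[6] uid=2 → 3 match(es) in l → 3 row(s).
- u[7] uid=7 → no match; dropped.
- u[8] uid=9 → 2 match(es) in l → 2 row(s).

(10, 9, 9); (10, 9, 9); (21, 6, 6); (30, 8, 8); (41, 2, 2); (41, 2, 2); (41, 2, 2); (50, 2, 2); (50, 2, 2); (50, 2, 2); (50, 9, 9); (50, 9, 9); (51, 2, 2); (51, 2, 2); (51, 2, 2)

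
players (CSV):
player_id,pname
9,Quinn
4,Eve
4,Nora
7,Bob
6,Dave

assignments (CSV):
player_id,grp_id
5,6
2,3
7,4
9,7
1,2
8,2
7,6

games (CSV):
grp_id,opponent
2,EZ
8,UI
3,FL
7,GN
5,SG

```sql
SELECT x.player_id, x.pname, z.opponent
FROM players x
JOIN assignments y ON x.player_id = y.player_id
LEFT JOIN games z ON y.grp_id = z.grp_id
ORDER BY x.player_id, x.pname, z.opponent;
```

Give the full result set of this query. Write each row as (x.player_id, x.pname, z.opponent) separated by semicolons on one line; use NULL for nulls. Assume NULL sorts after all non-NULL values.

(7, Bob, NULL); (7, Bob, NULL); (9, Quinn, GN)

Evaluate left to right. First `players x INNER JOIN assignments y` on player_id: 3 row(s).
Then LEFT JOIN `games z` on grp_id: each of those 3 rows is kept; rows whose y.grp_id has no match in z get NULL for z's columns.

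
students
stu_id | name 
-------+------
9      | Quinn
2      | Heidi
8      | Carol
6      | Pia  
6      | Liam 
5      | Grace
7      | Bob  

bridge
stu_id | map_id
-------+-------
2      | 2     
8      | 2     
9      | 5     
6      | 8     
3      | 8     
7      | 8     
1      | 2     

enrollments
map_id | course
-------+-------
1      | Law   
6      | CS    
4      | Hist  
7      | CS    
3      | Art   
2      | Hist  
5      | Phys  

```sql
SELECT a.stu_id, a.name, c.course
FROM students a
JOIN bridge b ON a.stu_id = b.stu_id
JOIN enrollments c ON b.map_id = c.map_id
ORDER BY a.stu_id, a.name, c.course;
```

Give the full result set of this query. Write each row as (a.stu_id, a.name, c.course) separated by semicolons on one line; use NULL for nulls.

(2, Heidi, Hist); (8, Carol, Hist); (9, Quinn, Phys)

Joins associate left-to-right: students INNER JOIN bridge on stu_id gives 6 intermediate row(s).
Then INNER JOIN `enrollments c` on map_id: keep only rows whose b.map_id appears in c.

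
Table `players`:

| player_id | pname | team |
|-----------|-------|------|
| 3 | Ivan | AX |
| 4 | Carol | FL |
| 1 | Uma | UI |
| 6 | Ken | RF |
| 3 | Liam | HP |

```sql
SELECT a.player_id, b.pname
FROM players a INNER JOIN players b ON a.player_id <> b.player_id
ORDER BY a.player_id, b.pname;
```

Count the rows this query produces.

INNER JOIN keeps only pairs where the ON condition holds.
Matching on a.player_id <> b.player_id.
- a[0] player_id=3 → 3 match(es) in b → 3 row(s).
- a[1] player_id=4 → 4 match(es) in b → 4 row(s).
- a[2] player_id=1 → 4 match(es) in b → 4 row(s).
- a[3] player_id=6 → 4 match(es) in b → 4 row(s).
- a[4] player_id=3 → 3 match(es) in b → 3 row(s).
Total: 18 rows.

18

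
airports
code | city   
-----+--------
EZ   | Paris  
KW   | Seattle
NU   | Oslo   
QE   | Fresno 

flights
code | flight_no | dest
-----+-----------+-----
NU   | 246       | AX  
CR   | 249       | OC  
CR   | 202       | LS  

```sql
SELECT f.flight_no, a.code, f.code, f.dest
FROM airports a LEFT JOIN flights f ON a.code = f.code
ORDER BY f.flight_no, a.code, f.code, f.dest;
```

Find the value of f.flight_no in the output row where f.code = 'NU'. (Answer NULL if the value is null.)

246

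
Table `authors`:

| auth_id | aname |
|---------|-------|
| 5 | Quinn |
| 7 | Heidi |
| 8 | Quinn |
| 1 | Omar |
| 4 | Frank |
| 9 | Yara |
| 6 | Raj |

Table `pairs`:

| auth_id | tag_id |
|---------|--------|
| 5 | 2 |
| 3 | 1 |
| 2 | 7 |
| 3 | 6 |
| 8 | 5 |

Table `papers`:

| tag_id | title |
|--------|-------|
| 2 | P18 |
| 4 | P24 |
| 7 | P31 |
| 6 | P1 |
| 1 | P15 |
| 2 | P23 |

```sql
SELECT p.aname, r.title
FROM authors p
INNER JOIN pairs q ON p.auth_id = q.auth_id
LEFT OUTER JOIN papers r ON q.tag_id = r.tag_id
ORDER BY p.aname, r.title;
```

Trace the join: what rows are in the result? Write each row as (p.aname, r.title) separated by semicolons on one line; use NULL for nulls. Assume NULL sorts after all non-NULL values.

Step 1 — p INNER JOIN q on auth_id → 2 row(s).
Then LEFT JOIN `papers r` on tag_id: each of those 2 rows is kept; rows whose q.tag_id has no match in r get NULL for r's columns.

(Quinn, P18); (Quinn, P23); (Quinn, NULL)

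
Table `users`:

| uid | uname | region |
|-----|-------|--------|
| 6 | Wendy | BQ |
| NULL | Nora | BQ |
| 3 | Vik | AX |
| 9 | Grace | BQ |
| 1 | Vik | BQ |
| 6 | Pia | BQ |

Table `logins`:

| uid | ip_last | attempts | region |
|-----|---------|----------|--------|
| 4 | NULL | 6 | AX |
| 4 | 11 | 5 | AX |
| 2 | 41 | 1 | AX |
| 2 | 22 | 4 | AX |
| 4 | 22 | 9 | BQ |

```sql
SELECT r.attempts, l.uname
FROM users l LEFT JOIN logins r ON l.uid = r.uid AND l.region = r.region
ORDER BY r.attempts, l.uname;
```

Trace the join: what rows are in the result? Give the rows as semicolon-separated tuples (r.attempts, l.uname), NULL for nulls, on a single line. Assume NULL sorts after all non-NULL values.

(NULL, Grace); (NULL, Nora); (NULL, Pia); (NULL, Vik); (NULL, Vik); (NULL, Wendy)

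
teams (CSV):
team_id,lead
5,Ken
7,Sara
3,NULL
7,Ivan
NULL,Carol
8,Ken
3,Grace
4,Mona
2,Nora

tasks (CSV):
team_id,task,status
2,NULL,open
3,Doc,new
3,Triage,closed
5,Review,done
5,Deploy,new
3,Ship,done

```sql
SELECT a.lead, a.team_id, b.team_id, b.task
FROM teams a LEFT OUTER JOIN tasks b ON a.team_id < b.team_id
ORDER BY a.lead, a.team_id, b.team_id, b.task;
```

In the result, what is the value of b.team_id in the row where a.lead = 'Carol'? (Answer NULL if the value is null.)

LEFT JOIN keeps every row from `teams`; unmatched rows get NULL for `tasks`'s columns.
Matching on a.team_id < b.team_id. A NULL in a compared column never satisfies the condition.
- team_id=5: no b row matches, row kept with b columns NULL.
- team_id=7: no b row matches, row kept with b columns NULL.
- team_id=3: 2 matching b row(s), so 2 row(s) emitted.
- team_id=7: no b row matches, row kept with b columns NULL.
- team_id=NULL: no b row matches, row kept with b columns NULL.
- team_id=8: no b row matches, row kept with b columns NULL.
- team_id=3: 2 matching b row(s), so 2 row(s) emitted.
- team_id=4: 2 matching b row(s), so 2 row(s) emitted.
- team_id=2: 5 matching b row(s), so 5 row(s) emitted.

NULL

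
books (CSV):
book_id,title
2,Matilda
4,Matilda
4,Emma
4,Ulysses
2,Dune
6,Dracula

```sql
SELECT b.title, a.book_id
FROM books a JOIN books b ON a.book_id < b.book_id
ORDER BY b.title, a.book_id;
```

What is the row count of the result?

INNER JOIN keeps only pairs where the ON condition holds.
Matching on a.book_id < b.book_id.
Matched pairs: 11.
Total: 11 rows.

11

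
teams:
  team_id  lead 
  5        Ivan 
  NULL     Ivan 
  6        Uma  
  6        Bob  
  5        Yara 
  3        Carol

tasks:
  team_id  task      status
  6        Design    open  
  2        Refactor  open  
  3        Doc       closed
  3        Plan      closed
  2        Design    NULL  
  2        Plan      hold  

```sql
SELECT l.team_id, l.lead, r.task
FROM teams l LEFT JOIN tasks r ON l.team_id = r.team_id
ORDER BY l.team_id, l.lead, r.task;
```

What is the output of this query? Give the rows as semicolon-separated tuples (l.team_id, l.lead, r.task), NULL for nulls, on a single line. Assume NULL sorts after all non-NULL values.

LEFT JOIN keeps every row from `teams`; unmatched rows get NULL for `tasks`'s columns.
Matching on l.team_id = r.team_id. A NULL in a compared column never satisfies the condition.
Matched pairs: 4; unmatched l rows kept: 3.

(3, Carol, Doc); (3, Carol, Plan); (5, Ivan, NULL); (5, Yara, NULL); (6, Bob, Design); (6, Uma, Design); (NULL, Ivan, NULL)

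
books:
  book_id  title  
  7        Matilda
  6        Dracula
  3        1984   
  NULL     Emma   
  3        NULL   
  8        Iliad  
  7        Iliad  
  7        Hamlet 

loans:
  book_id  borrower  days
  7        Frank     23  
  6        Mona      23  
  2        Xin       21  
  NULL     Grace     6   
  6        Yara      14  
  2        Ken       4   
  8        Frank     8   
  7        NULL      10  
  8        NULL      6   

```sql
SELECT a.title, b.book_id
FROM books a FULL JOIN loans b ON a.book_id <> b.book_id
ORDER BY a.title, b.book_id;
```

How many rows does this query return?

FULL OUTER JOIN keeps every row from both sides; unmatched rows get NULL for the other side's columns.
Matching on a.book_id <> b.book_id. A NULL in a compared column never satisfies the condition.
- a[0] book_id=7 → 6 match(es) in b → 6 row(s).
- a[1] book_id=6 → 6 match(es) in b → 6 row(s).
- a[2] book_id=3 → 8 match(es) in b → 8 row(s).
- a[3] book_id=NULL → no match; kept with NULLs on the b side.
- a[4] book_id=3 → 8 match(es) in b → 8 row(s).
- a[5] book_id=8 → 6 match(es) in b → 6 row(s).
- a[6] book_id=7 → 6 match(es) in b → 6 row(s).
- a[7] book_id=7 → 6 match(es) in b → 6 row(s).
- 1 b row(s) had no a match → kept, a columns NULL.
Total: 46 matched + 2 padded = 48 rows.

48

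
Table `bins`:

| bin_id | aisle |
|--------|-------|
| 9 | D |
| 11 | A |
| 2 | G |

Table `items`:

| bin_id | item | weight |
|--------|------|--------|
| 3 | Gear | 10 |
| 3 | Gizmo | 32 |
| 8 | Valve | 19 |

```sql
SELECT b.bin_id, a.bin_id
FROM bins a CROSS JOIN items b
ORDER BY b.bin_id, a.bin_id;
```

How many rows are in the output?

CROSS JOIN pairs every row of `bins` with every row of `items`: 3 × 3 = 9 rows.

9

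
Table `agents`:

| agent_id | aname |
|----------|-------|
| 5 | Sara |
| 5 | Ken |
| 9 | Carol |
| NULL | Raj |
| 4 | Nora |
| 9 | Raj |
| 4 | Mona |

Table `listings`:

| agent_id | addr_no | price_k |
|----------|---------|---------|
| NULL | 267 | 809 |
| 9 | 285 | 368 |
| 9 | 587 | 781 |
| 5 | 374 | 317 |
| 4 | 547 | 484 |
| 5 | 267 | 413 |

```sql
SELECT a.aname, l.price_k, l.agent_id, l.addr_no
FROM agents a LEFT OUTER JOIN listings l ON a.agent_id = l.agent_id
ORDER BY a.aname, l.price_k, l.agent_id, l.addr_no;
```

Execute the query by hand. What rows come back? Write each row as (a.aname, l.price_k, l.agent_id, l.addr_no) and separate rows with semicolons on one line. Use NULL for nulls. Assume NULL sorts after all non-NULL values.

LEFT JOIN keeps every row from `agents`; unmatched rows get NULL for `listings`'s columns.
Matching on a.agent_id = l.agent_id. A NULL in a compared column never satisfies the condition.
- a row (agent_id=5): matches 2 l row(s) → 2 output row(s).
- a row (agent_id=5): matches 2 l row(s) → 2 output row(s).
- a row (agent_id=9): matches 2 l row(s) → 2 output row(s).
- a row (agent_id=NULL): no match → kept, l columns NULL.
- a row (agent_id=4): matches 1 l row(s) → 1 output row(s).
- a row (agent_id=9): matches 2 l row(s) → 2 output row(s).
- a row (agent_id=4): matches 1 l row(s) → 1 output row(s).

(Carol, 368, 9, 285); (Carol, 781, 9, 587); (Ken, 317, 5, 374); (Ken, 413, 5, 267); (Mona, 484, 4, 547); (Nora, 484, 4, 547); (Raj, 368, 9, 285); (Raj, 781, 9, 587); (Raj, NULL, NULL, NULL); (Sara, 317, 5, 374); (Sara, 413, 5, 267)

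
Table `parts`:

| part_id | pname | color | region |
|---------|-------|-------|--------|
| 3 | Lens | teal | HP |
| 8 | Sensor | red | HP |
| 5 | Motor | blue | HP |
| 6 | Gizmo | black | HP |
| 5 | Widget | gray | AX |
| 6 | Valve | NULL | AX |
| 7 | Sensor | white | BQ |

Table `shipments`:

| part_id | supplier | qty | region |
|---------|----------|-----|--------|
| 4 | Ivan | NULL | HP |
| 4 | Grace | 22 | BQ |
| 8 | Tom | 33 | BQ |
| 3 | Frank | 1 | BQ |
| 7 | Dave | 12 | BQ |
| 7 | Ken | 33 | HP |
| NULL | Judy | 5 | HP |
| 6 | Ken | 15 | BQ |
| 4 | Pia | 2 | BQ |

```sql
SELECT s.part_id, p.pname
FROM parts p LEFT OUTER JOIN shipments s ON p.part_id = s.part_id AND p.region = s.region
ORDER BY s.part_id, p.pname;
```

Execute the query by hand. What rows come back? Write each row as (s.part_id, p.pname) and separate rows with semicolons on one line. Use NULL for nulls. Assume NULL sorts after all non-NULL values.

LEFT JOIN keeps every row from `parts`; unmatched rows get NULL for `shipments`'s columns.
Matching on p.part_id = s.part_id AND p.region = s.region. A NULL in a compared column never satisfies the condition.
Matched pairs: 1; unmatched p rows kept: 6.

(7, Sensor); (NULL, Gizmo); (NULL, Lens); (NULL, Motor); (NULL, Sensor); (NULL, Valve); (NULL, Widget)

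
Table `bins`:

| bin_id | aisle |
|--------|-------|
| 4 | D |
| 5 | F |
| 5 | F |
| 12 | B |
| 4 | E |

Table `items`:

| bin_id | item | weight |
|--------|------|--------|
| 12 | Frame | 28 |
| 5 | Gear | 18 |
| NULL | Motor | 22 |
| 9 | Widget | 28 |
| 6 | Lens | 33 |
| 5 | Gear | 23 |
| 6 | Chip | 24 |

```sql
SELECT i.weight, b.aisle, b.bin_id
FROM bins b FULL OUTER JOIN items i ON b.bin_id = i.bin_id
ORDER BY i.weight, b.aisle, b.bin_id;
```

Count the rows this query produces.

11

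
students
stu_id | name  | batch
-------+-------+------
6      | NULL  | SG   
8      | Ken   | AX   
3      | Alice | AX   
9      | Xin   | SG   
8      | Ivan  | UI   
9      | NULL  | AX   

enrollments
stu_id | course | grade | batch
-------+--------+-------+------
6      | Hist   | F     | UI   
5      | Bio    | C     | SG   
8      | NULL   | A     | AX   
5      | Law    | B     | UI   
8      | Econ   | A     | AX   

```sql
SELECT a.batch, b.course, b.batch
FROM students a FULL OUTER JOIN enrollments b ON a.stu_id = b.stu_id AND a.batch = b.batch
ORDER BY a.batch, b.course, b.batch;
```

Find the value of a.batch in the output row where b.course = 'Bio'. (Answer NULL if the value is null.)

FULL OUTER JOIN keeps every row from both sides; unmatched rows get NULL for the other side's columns.
Matching on a.stu_id = b.stu_id AND a.batch = b.batch.
Matched pairs: 2; unmatched a rows kept: 5; unmatched b rows kept: 3.

NULL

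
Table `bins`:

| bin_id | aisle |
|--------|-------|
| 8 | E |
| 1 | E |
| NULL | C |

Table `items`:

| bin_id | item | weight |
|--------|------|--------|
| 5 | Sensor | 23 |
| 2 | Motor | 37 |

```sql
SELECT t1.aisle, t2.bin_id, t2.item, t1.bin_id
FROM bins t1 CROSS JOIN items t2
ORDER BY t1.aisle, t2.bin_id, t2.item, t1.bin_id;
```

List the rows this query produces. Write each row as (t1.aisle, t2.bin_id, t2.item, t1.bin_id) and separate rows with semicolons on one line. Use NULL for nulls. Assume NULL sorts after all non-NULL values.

(C, 2, Motor, NULL); (C, 5, Sensor, NULL); (E, 2, Motor, 1); (E, 2, Motor, 8); (E, 5, Sensor, 1); (E, 5, Sensor, 8)

CROSS JOIN pairs every row of `bins` with every row of `items`: 3 × 2 = 6 rows.
After projecting and ordering:
t1.aisle | t2.bin_id | t2.item | t1.bin_id
C | 2 | Motor | NULL
C | 5 | Sensor | NULL
E | 2 | Motor | 1
E | 2 | Motor | 8
E | 5 | Sensor | 1
E | 5 | Sensor | 8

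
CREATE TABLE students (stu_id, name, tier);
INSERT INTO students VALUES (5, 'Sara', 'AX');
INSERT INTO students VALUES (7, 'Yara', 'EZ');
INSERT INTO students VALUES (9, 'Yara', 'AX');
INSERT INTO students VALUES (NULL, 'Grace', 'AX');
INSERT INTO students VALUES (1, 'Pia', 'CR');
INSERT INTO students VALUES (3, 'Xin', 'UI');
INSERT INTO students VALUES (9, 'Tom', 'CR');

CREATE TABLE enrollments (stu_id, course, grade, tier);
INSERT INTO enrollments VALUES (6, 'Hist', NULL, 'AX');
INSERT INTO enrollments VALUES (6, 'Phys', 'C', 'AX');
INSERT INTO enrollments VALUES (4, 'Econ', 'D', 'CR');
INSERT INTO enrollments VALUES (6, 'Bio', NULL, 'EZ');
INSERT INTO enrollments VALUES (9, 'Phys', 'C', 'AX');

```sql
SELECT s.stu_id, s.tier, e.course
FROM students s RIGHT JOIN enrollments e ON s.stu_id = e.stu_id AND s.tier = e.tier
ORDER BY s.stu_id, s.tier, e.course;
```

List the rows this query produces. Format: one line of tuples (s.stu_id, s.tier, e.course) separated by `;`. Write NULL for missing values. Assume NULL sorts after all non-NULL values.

(9, AX, Phys); (NULL, NULL, Bio); (NULL, NULL, Econ); (NULL, NULL, Hist); (NULL, NULL, Phys)

RIGHT JOIN keeps every row from `enrollments`; unmatched rows get NULL for `students`'s columns.
Matching on s.stu_id = e.stu_id AND s.tier = e.tier. A NULL in a compared column never satisfies the condition.
- s (stu_id=5, tier=AX) has no partner in e.
- s (stu_id=7, tier=EZ) has no partner in e.
- s (stu_id=9, tier=AX) pairs with 1 row(s) of e.
- s (stu_id=NULL, tier=AX) has no partner in e.
- s (stu_id=1, tier=CR) has no partner in e.
- s (stu_id=3, tier=UI) has no partner in e.
- s (stu_id=9, tier=CR) has no partner in e.
- 4 e row(s) had no s match → kept, s columns NULL.
After projecting and ordering:
s.stu_id | s.tier | e.course
9 | AX | Phys
NULL | NULL | Bio
NULL | NULL | Econ
NULL | NULL | Hist
NULL | NULL | Phys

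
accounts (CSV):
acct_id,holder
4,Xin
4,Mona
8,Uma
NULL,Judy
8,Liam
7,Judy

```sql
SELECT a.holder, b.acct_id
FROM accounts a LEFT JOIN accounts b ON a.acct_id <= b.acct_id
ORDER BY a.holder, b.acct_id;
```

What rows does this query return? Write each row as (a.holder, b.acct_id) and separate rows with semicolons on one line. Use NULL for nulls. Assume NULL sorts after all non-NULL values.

LEFT JOIN keeps every row from `accounts a`; unmatched rows get NULL for `accounts b`'s columns.
Matching on a.acct_id <= b.acct_id. A NULL in a compared column never satisfies the condition.
- a row (acct_id=4): matches 5 b row(s) → 5 output row(s).
- a row (acct_id=4): matches 5 b row(s) → 5 output row(s).
- a row (acct_id=8): matches 2 b row(s) → 2 output row(s).
- a row (acct_id=NULL): no match → kept, b columns NULL.
- a row (acct_id=8): matches 2 b row(s) → 2 output row(s).
- a row (acct_id=7): matches 3 b row(s) → 3 output row(s).

(Judy, 7); (Judy, 8); (Judy, 8); (Judy, NULL); (Liam, 8); (Liam, 8); (Mona, 4); (Mona, 4); (Mona, 7); (Mona, 8); (Mona, 8); (Uma, 8); (Uma, 8); (Xin, 4); (Xin, 4); (Xin, 7); (Xin, 8); (Xin, 8)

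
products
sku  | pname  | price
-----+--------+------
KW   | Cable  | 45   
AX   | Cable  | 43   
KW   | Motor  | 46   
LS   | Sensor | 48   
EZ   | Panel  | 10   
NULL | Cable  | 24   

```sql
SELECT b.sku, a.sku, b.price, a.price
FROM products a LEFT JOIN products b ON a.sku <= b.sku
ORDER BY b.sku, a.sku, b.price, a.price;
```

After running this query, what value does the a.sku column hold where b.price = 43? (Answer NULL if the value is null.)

AX

LEFT JOIN keeps every row from `products a`; unmatched rows get NULL for `products b`'s columns.
Matching on a.sku <= b.sku. A NULL in a compared column never satisfies the condition.
- a (sku=KW) pairs with 3 row(s) of b.
- a (sku=AX) pairs with 5 row(s) of b.
- a (sku=KW) pairs with 3 row(s) of b.
- a (sku=LS) pairs with 1 row(s) of b.
- a (sku=EZ) pairs with 4 row(s) of b.
- a (sku=NULL) has no partner → padded with NULL.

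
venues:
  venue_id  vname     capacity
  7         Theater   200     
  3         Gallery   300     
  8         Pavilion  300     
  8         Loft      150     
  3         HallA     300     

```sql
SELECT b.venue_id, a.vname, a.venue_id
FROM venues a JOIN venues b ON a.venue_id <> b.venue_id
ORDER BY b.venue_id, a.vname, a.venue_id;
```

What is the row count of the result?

16

INNER JOIN keeps only pairs where the ON condition holds.
Matching on a.venue_id <> b.venue_id.
- a (venue_id=7) pairs with 4 row(s) of b.
- a (venue_id=3) pairs with 3 row(s) of b.
- a (venue_id=8) pairs with 3 row(s) of b.
- a (venue_id=8) pairs with 3 row(s) of b.
- a (venue_id=3) pairs with 3 row(s) of b.
Total: 16 rows.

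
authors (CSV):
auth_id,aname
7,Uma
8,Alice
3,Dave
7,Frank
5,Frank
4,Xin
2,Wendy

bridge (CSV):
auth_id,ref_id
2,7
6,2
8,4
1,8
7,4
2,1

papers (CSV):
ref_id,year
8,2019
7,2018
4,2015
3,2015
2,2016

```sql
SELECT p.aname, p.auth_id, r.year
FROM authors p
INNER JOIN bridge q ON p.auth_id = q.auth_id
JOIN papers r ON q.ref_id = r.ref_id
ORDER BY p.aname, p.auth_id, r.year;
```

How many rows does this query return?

Step 1 — p INNER JOIN q on auth_id → 5 row(s).
Then INNER JOIN `papers r` on ref_id: keep only rows whose q.ref_id appears in r.
Result: 4 row(s).

4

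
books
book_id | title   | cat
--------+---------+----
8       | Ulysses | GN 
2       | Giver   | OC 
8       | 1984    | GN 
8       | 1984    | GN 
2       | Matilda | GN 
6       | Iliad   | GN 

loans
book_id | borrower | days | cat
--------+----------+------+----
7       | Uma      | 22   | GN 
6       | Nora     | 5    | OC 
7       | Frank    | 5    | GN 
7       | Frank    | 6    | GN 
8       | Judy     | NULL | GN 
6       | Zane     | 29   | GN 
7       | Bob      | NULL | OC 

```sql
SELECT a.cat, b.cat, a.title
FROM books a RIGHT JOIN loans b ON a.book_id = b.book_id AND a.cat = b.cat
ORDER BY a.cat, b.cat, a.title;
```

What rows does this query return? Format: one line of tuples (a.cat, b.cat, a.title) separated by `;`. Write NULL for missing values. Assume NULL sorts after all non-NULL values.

(GN, GN, 1984); (GN, GN, 1984); (GN, GN, Iliad); (GN, GN, Ulysses); (NULL, GN, NULL); (NULL, GN, NULL); (NULL, GN, NULL); (NULL, OC, NULL); (NULL, OC, NULL)

RIGHT JOIN keeps every row from `loans`; unmatched rows get NULL for `books`'s columns.
Matching on a.book_id = b.book_id AND a.cat = b.cat.
- book_id=8, cat=GN: 1 matching b row(s), so 1 row(s) emitted.
- book_id=2, cat=OC: no matching b row.
- book_id=8, cat=GN: 1 matching b row(s), so 1 row(s) emitted.
- book_id=8, cat=GN: 1 matching b row(s), so 1 row(s) emitted.
- book_id=2, cat=GN: no matching b row.
- book_id=6, cat=GN: 1 matching b row(s), so 1 row(s) emitted.
- plus 5 unmatched b row(s), each kept with NULL a columns.
After projecting and ordering:
a.cat | b.cat | a.title
GN | GN | 1984
GN | GN | 1984
GN | GN | Iliad
GN | GN | Ulysses
NULL | GN | NULL
NULL | GN | NULL
NULL | GN | NULL
NULL | OC | NULL
NULL | OC | NULL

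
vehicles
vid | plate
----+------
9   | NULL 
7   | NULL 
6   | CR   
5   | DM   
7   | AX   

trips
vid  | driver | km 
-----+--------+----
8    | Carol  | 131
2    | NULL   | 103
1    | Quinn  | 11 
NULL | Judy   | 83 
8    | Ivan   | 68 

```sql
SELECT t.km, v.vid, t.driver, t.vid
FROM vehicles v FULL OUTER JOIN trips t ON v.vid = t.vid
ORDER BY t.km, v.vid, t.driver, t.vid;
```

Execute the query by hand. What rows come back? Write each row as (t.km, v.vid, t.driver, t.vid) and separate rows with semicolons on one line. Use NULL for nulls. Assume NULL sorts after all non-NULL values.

(11, NULL, Quinn, 1); (68, NULL, Ivan, 8); (83, NULL, Judy, NULL); (103, NULL, NULL, 2); (131, NULL, Carol, 8); (NULL, 5, NULL, NULL); (NULL, 6, NULL, NULL); (NULL, 7, NULL, NULL); (NULL, 7, NULL, NULL); (NULL, 9, NULL, NULL)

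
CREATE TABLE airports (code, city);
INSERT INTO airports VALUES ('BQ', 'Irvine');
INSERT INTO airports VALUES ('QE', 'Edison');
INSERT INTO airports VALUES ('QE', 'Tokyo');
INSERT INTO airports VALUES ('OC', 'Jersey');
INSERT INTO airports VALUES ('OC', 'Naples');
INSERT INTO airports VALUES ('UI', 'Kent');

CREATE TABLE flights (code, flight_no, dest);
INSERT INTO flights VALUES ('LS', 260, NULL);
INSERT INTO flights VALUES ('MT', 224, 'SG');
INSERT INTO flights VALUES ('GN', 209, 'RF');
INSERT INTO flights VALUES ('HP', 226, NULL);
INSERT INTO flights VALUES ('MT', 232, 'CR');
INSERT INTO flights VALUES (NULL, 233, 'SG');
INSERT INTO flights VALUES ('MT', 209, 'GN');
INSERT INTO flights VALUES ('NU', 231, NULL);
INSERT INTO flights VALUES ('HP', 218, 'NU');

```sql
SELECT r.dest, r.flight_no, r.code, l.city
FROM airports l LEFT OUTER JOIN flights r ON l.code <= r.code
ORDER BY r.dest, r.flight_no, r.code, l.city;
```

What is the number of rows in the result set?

13

LEFT JOIN keeps every row from `airports`; unmatched rows get NULL for `flights`'s columns.
Matching on l.code <= r.code. A NULL in a compared column never satisfies the condition.
- l[0] code=BQ → 8 match(es) in r → 8 row(s).
- l[1] code=QE → no match; kept with NULLs on the r side.
- l[2] code=QE → no match; kept with NULLs on the r side.
- l[3] code=OC → no match; kept with NULLs on the r side.
- l[4] code=OC → no match; kept with NULLs on the r side.
- l[5] code=UI → no match; kept with NULLs on the r side.
Total: 8 matched + 5 padded = 13 rows.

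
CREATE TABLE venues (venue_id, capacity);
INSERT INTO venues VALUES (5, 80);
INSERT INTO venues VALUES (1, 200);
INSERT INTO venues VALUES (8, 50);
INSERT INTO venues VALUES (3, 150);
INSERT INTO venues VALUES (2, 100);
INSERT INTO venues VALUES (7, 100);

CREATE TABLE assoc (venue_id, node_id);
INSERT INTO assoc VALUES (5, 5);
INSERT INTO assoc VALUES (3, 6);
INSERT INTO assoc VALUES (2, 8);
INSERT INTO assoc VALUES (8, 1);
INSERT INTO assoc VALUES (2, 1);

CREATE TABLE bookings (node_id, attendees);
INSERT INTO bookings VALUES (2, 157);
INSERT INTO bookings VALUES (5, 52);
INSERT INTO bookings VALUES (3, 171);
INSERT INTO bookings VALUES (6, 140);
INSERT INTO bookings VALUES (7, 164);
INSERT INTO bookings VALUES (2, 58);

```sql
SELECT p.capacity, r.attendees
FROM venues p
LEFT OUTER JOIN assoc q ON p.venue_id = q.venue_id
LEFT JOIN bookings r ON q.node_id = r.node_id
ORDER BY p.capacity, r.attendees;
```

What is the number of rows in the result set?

7

Step 1 — p LEFT JOIN q on venue_id → 7 row(s).
Then LEFT JOIN `bookings r` on node_id: each of those 7 rows is kept; rows whose q.node_id has no match in r get NULL for r's columns.
Result: 7 row(s).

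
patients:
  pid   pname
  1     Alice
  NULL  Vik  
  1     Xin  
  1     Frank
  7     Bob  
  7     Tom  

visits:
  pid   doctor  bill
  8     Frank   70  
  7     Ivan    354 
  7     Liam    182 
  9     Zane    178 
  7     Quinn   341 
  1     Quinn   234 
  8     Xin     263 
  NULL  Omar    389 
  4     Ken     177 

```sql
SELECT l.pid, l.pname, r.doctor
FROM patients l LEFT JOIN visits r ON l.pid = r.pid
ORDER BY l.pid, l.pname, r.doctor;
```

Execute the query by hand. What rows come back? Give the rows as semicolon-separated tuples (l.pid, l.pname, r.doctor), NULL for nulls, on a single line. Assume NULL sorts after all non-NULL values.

(1, Alice, Quinn); (1, Frank, Quinn); (1, Xin, Quinn); (7, Bob, Ivan); (7, Bob, Liam); (7, Bob, Quinn); (7, Tom, Ivan); (7, Tom, Liam); (7, Tom, Quinn); (NULL, Vik, NULL)

LEFT JOIN keeps every row from `patients`; unmatched rows get NULL for `visits`'s columns.
Matching on l.pid = r.pid. A NULL in a compared column never satisfies the condition.
- l[0] pid=1 → 1 match(es) in r → 1 row(s).
- l[1] pid=NULL → no match; kept with NULLs on the r side.
- l[2] pid=1 → 1 match(es) in r → 1 row(s).
- l[3] pid=1 → 1 match(es) in r → 1 row(s).
- l[4] pid=7 → 3 match(es) in r → 3 row(s).
- l[5] pid=7 → 3 match(es) in r → 3 row(s).
After projecting and ordering:
l.pid | l.pname | r.doctor
1 | Alice | Quinn
1 | Frank | Quinn
1 | Xin | Quinn
7 | Bob | Ivan
7 | Bob | Liam
7 | Bob | Quinn
7 | Tom | Ivan
7 | Tom | Liam
7 | Tom | Quinn
NULL | Vik | NULL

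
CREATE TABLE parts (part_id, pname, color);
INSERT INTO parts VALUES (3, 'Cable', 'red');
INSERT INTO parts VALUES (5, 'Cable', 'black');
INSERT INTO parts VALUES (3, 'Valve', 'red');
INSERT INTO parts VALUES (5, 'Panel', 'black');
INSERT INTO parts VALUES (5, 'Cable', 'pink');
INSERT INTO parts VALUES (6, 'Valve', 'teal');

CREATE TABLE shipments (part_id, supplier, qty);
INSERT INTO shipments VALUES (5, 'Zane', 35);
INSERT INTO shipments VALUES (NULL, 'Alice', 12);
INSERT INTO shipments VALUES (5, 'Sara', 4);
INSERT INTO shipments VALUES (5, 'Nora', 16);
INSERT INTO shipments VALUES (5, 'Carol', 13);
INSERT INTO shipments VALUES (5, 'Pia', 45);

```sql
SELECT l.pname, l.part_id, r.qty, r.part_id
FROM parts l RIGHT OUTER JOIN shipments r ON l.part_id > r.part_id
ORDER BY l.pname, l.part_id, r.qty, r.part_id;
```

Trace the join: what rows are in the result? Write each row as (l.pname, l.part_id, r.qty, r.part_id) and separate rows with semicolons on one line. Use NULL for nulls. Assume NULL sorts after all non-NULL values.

(Valve, 6, 4, 5); (Valve, 6, 13, 5); (Valve, 6, 16, 5); (Valve, 6, 35, 5); (Valve, 6, 45, 5); (NULL, NULL, 12, NULL)

RIGHT JOIN keeps every row from `shipments`; unmatched rows get NULL for `parts`'s columns.
Matching on l.part_id > r.part_id. A NULL in a compared column never satisfies the condition.
- l[0] part_id=3 → no match.
- l[1] part_id=5 → no match.
- l[2] part_id=3 → no match.
- l[3] part_id=5 → no match.
- l[4] part_id=5 → no match.
- l[5] part_id=6 → 5 match(es) in r → 5 row(s).
- 1 r row(s) had no l match → kept, l columns NULL.
After projecting and ordering:
l.pname | l.part_id | r.qty | r.part_id
Valve | 6 | 4 | 5
Valve | 6 | 13 | 5
Valve | 6 | 16 | 5
Valve | 6 | 35 | 5
Valve | 6 | 45 | 5
NULL | NULL | 12 | NULL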